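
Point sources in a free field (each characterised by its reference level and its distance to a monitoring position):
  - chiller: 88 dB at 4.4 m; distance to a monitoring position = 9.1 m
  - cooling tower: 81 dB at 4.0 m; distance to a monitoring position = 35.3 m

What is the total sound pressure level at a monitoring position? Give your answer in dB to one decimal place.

Apply inverse-square spreading to bring every level to the receiver, then sum 10^(L/10).
chiller: 88 − 20·log₁₀(9.1/4.4) = 88 − 6.31 = 81.69 dB.
cooling tower: 81 − 20·log₁₀(35.3/4.0) = 81 − 18.91 = 62.09 dB.
Σ 10^(L/10) = 1.491e+08 → L_total = 10·log₁₀(1.491e+08) = 81.74 dB.

81.7 dB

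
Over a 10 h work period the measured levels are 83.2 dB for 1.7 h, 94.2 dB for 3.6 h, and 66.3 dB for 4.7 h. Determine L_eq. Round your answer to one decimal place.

89.9 dB

The energy average is taken in the linear domain: L_eq = 10·log₁₀[(Σ tᵢ·10^(Lᵢ/10))/T], T = 10 h.
Σ tᵢ·10^(Lᵢ/10) = 1.7·10^(83.2/10) + 3.6·10^(94.2/10) + 4.7·10^(66.3/10) = 9.844e+09.
L_eq = 10·log₁₀(9.844e+09/10) = 89.93 dB.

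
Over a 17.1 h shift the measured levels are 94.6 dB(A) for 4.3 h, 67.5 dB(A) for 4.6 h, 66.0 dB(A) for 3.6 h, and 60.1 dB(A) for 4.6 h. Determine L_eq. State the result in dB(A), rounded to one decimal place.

The energy average is taken in the linear domain: L_eq = 10·log₁₀[(Σ tᵢ·10^(Lᵢ/10))/T], T = 17.1 h.
Σ tᵢ·10^(Lᵢ/10) = 4.3·10^(94.6/10) + 4.6·10^(67.5/10) + 3.6·10^(66.0/10) + 4.6·10^(60.1/10) = 1.245e+10.
L_eq = 10·log₁₀(1.245e+10/17.1) = 88.62 dB(A).

88.6 dB(A)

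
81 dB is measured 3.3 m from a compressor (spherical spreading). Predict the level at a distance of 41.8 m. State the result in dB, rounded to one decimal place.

58.9 dB

Point-source attenuation: ΔL = 20·log₁₀(r₂/r₁) = 20·log₁₀(41.8/3.3) = 22.053 dB.
L₂ = 81 − 20·log₁₀(41.8/3.3) = 81 − 22.053 = 58.95 dB.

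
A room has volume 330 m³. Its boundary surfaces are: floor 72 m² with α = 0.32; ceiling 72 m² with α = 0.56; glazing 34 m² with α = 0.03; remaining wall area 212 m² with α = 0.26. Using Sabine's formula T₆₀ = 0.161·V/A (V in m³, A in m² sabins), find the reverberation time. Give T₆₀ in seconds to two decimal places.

Summing Sᵢαᵢ: 72·0.32 + 72·0.56 + 34·0.03 + 212·0.26 = 119.50 m².
T₆₀ = 0.161 × 330 / 119.50 = 0.445 s.

0.44 s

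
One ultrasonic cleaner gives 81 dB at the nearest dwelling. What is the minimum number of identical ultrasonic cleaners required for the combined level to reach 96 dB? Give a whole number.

32

The shortfall is 96 − 81 = 15.0 dB, and N units add 10·log₁₀ N, so need 10·log₁₀ N ≥ 15.0.
N ≥ 10^(15.0/10) = 31.623, so N = 32.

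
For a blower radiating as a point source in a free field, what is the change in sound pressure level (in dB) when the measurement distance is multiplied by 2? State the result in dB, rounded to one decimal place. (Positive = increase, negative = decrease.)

-6.0 dB

Point-source spreading: ΔL = −20·log₁₀(r₂/r₁).
ΔL = −20·log₁₀(2) = -6.02 dB.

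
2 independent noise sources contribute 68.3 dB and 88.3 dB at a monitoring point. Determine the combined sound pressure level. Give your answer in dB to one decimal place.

Incoherent sources combine by intensity addition: L_total = 10·log₁₀(Σ 10^(L_i/10)).
Σ 10^(L/10) = 10^(68.3/10) + 10^(88.3/10) = 6.828e+08.
L_total = 10·log₁₀(6.828e+08) = 88.34 dB.

88.3 dB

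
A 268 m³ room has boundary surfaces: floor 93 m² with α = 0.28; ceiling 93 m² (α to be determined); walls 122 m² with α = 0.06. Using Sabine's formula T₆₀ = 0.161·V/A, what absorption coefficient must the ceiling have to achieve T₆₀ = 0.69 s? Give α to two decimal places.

From T₆₀ = 0.161·V/A, the target T₆₀ = 0.69 s needs A = 0.161·268/0.69 = 62.53 m².
Absorption from the other surfaces = 93·0.28 + 122·0.06 = 33.36 m², so the ceiling must supply 29.17 m² over 93 m².
α = 29.17/93 = 0.314.

0.31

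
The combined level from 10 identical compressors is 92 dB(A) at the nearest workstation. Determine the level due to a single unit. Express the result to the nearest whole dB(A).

82 dB(A)

10 equal contributions raise the level by 10·log₁₀ 10 = 10.000 dB, so each unit alone gives 92 − 10.000.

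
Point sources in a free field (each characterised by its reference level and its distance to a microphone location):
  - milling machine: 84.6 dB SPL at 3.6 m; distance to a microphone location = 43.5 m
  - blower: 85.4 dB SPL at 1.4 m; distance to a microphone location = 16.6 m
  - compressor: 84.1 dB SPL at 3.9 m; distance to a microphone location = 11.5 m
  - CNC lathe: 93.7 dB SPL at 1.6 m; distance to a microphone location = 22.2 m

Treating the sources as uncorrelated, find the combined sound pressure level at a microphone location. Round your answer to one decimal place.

Apply inverse-square spreading to bring every level to the receiver, then sum 10^(L/10).
milling machine: 84.6 − 20·log₁₀(43.5/3.6) = 84.6 − 21.64 = 62.96 dB SPL.
blower: 85.4 − 20·log₁₀(16.6/1.4) = 85.4 − 21.48 = 63.92 dB SPL.
compressor: 84.1 − 20·log₁₀(11.5/3.9) = 84.1 − 9.39 = 74.71 dB SPL.
CNC lathe: 93.7 − 20·log₁₀(22.2/1.6) = 93.7 − 22.84 = 70.86 dB SPL.
Σ 10^(L/10) = 4.618e+07 → L_total = 10·log₁₀(4.618e+07) = 76.64 dB SPL.

76.6 dB SPL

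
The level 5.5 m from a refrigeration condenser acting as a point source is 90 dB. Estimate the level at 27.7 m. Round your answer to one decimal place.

76.0 dB

For a point source, L₂ = L₁ − 20·log₁₀(r₂/r₁).
L₂ = 90 − 20·log₁₀(27.7/5.5) = 90 − 14.042 = 75.96 dB.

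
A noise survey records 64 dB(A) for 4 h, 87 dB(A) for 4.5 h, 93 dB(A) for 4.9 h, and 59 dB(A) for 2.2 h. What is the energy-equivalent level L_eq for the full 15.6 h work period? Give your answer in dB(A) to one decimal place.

88.9 dB(A)

The energy average is taken in the linear domain: L_eq = 10·log₁₀[(Σ tᵢ·10^(Lᵢ/10))/T], T = 15.6 h.
Σ tᵢ·10^(Lᵢ/10) = 4·10^(64/10) + 4.5·10^(87/10) + 4.9·10^(93/10) + 2.2·10^(59/10) = 1.204e+10.
L_eq = 10·log₁₀(1.204e+10/15.6) = 88.88 dB(A).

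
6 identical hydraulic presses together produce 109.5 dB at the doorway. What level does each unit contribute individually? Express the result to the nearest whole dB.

102 dB

Dividing the total intensity by 6 lowers the level by 10·log₁₀ 6 = 7.782 dB: L₁ = 109.5 − 7.782.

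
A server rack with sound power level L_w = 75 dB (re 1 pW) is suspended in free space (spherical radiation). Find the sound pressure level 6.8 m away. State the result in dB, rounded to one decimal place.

Free-field spherical radiation: L_p = L_w − 10·log₁₀(4π·r²), r = 6.8 m.
4π·r² = 581.1 m², 10·log₁₀ of that is 27.642 dB.
L_p = 75 − 27.642 = 47.36 dB.

47.4 dB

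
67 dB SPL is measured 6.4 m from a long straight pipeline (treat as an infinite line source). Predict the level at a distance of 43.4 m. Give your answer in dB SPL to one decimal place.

For a line source, L₂ = L₁ − 10·log₁₀(r₂/r₁).
L₂ = 67 − 10·log₁₀(43.4/6.4) = 67 − 8.313 = 58.69 dB SPL.

58.7 dB SPL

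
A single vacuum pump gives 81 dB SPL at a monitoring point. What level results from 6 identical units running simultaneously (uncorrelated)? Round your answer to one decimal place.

L_total = L₁ + 10·log₁₀ N for N identical incoherent sources.
L_total = 81 + 10·log₁₀(6) = 81 + 7.782 = 88.78 dB SPL.

88.8 dB SPL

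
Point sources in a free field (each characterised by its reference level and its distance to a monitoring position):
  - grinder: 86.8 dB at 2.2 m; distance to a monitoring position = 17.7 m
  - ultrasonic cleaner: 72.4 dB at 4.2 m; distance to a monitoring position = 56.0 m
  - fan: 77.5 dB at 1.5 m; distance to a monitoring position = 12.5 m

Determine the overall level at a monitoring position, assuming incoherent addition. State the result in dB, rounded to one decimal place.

Propagate each source to the receiver with L = L_ref − 20·log₁₀(r/r_ref), then add intensities.
grinder: 86.8 − 20·log₁₀(17.7/2.2) = 86.8 − 18.11 = 68.69 dB.
ultrasonic cleaner: 72.4 − 20·log₁₀(56.0/4.2) = 72.4 − 22.50 = 49.90 dB.
fan: 77.5 − 20·log₁₀(12.5/1.5) = 77.5 − 18.42 = 59.08 dB.
Σ 10^(L/10) = 8.302e+06 → L_total = 10·log₁₀(8.302e+06) = 69.19 dB.

69.2 dB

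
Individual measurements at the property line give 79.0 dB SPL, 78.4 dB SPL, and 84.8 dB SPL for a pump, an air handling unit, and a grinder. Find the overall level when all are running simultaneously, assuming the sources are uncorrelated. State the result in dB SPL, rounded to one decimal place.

86.5 dB SPL

For uncorrelated sources the intensities add, so convert each level to linear form, sum, and take 10·log₁₀ of the total.
Σ 10^(L/10) = 10^(79.0/10) + 10^(78.4/10) + 10^(84.8/10) = 4.506e+08.
L_total = 10·log₁₀(4.506e+08) = 86.54 dB SPL.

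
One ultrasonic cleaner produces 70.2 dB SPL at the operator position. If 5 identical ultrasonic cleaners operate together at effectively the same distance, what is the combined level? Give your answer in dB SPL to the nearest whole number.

77 dB SPL

With 5 equal, uncorrelated contributions the intensity is 5× that of one unit, giving a rise of 10·log₁₀ 5.
L_total = 70.2 + 10·log₁₀(5) = 70.2 + 6.990 = 77.19 dB SPL.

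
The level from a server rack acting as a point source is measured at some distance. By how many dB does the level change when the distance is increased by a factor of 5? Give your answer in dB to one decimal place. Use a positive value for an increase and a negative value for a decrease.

With spherical spreading the level changes by −20·log₁₀(r₂/r₁).
ΔL = −20·log₁₀(5) = -13.98 dB.

-14.0 dB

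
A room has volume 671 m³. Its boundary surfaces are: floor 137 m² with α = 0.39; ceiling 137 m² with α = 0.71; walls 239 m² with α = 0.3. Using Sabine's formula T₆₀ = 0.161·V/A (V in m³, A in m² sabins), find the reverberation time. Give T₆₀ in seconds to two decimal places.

A = Σ Sᵢαᵢ = 137·0.39 + 137·0.71 + 239·0.3 = 222.40 m².
T₆₀ = 0.161·V/A = 0.161·671/222.40 = 0.486 s.

0.49 s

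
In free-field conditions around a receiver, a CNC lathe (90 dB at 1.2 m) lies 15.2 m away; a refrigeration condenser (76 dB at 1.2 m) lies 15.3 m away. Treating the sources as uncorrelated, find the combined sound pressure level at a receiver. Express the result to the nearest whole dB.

Propagate each source to the receiver with L = L_ref − 20·log₁₀(r/r_ref), then add intensities.
CNC lathe: 90 − 20·log₁₀(15.2/1.2) = 90 − 22.05 = 67.95 dB.
refrigeration condenser: 76 − 20·log₁₀(15.3/1.2) = 76 − 22.11 = 53.89 dB.
Σ 10^(L/10) = 6.478e+06 → L_total = 10·log₁₀(6.478e+06) = 68.11 dB.

68 dB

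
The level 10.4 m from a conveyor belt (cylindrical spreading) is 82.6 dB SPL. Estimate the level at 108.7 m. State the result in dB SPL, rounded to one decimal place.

72.4 dB SPL

Cylindrical spreading from a line source gives a 10·log₁₀(r₂/r₁) drop.
L₂ = 82.6 − 10·log₁₀(108.7/10.4) = 82.6 − 10.192 = 72.41 dB SPL.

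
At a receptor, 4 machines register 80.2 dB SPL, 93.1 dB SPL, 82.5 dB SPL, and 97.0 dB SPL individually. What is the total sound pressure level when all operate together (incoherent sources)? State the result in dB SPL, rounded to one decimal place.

For uncorrelated sources the intensities add, so convert each level to linear form, sum, and take 10·log₁₀ of the total.
Σ 10^(L/10) = 10^(80.2/10) + 10^(93.1/10) + 10^(82.5/10) + 10^(97.0/10) = 7.336e+09.
L_total = 10·log₁₀(7.336e+09) = 98.65 dB SPL.

98.7 dB SPL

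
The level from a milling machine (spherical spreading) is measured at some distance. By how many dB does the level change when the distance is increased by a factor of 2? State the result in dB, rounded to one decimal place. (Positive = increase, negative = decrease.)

-6.0 dB

Point-source spreading: ΔL = −20·log₁₀(r₂/r₁).
ΔL = −20·log₁₀(2) = -6.02 dB.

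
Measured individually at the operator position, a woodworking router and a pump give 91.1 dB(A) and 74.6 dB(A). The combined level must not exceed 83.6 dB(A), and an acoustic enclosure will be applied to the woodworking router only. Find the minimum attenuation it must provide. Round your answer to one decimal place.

Everything except the woodworking router sums to 10^(74.6/10) = 2.884e+07 in linear terms, 74.60 dB(A).
To meet 83.6 dB(A) overall, the treated woodworking router may contribute at most 10^(83.6/10) − 2.884e+07 = 2.002e+08, i.e. 83.02 dB(A).
So the woodworking router must be reduced from 91.1 to 83.02 dB(A): IL = 8.08 dB.

8.1 dB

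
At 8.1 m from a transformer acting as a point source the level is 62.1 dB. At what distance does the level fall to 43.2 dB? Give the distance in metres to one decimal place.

71.4 m

For a point source L₁ − L₂ = 20·log₁₀(r₂/r₁), so r₂ = r₁·10^((L₁−L₂)/20).
r₂ = 8.1·10^((62.1−43.2)/20) = 8.1·10^(18.9/20) = 71.36 m.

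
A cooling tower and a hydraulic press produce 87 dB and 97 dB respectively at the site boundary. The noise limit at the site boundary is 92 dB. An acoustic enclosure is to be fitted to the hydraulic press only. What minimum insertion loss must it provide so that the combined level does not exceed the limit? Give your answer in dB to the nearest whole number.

7 dB

Fixed contribution from the other source: Σ 10^(L/10) = 10^(87/10) = 5.012e+08 (87.00 dB).
The limit corresponds to 10^(92/10) = 1.585e+09; subtracting the fixed part leaves 1.084e+09 for the hydraulic press, i.e. 90.35 dB.
Required insertion loss = 97 − 90.35 = 6.65 dB.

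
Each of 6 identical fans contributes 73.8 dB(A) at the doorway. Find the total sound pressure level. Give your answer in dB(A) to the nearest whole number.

L_total = L₁ + 10·log₁₀ N for N identical incoherent sources.
L_total = 73.8 + 10·log₁₀(6) = 73.8 + 7.782 = 81.58 dB(A).

82 dB(A)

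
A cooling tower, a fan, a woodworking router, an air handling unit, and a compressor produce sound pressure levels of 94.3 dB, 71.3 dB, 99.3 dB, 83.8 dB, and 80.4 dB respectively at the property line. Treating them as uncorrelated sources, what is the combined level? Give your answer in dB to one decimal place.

100.6 dB

For uncorrelated sources the intensities add, so convert each level to linear form, sum, and take 10·log₁₀ of the total.
Σ 10^(L/10) = 10^(94.3/10) + 10^(71.3/10) + 10^(99.3/10) + 10^(83.8/10) + 10^(80.4/10) = 1.157e+10.
L_total = 10·log₁₀(1.157e+10) = 100.63 dB.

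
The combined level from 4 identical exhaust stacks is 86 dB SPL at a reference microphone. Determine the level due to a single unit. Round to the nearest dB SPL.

Dividing the total intensity by 4 lowers the level by 10·log₁₀ 4 = 6.021 dB: L₁ = 86 − 6.021.

80 dB SPL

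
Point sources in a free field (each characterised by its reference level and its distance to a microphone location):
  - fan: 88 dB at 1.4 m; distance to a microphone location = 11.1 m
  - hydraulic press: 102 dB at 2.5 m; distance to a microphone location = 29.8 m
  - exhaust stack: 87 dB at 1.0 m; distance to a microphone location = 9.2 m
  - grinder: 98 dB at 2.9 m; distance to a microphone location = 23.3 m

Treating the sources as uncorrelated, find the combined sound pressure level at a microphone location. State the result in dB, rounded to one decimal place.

First find each source's level at the receiver (point-source: −20·log₁₀(r/r_ref)), then combine on an intensity basis.
fan: 88 − 20·log₁₀(11.1/1.4) = 88 − 17.98 = 70.02 dB.
hydraulic press: 102 − 20·log₁₀(29.8/2.5) = 102 − 21.53 = 80.47 dB.
exhaust stack: 87 − 20·log₁₀(9.2/1.0) = 87 − 19.28 = 67.72 dB.
grinder: 98 − 20·log₁₀(23.3/2.9) = 98 − 18.10 = 79.90 dB.
Σ 10^(L/10) = 2.252e+08 → L_total = 10·log₁₀(2.252e+08) = 83.53 dB.

83.5 dB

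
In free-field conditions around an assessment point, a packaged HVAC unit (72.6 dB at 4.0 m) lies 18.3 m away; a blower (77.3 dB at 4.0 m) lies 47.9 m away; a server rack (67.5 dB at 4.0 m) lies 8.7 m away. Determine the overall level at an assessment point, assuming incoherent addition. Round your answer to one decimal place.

Propagate each source to the receiver with L = L_ref − 20·log₁₀(r/r_ref), then add intensities.
packaged HVAC unit: 72.6 − 20·log₁₀(18.3/4.0) = 72.6 − 13.21 = 59.39 dB.
blower: 77.3 − 20·log₁₀(47.9/4.0) = 77.3 − 21.57 = 55.73 dB.
server rack: 67.5 − 20·log₁₀(8.7/4.0) = 67.5 − 6.75 = 60.75 dB.
Σ 10^(L/10) = 2.433e+06 → L_total = 10·log₁₀(2.433e+06) = 63.86 dB.

63.9 dB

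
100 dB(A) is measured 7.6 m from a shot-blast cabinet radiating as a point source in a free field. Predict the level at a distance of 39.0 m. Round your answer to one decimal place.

Spherical spreading from a point source gives a 20·log₁₀(r₂/r₁) drop.
L₂ = 100 − 20·log₁₀(39.0/7.6) = 100 − 14.205 = 85.79 dB(A).

85.8 dB(A)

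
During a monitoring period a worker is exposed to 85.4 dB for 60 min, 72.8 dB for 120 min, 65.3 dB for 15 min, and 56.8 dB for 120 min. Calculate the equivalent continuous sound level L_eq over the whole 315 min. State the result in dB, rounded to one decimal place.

The energy average is taken in the linear domain: L_eq = 10·log₁₀[(Σ tᵢ·10^(Lᵢ/10))/T], T = 315 min.
Σ tᵢ·10^(Lᵢ/10) = 60·10^(85.4/10) + 120·10^(72.8/10) + 15·10^(65.3/10) + 120·10^(56.8/10) = 2.320e+10.
L_eq = 10·log₁₀(2.320e+10/315) = 78.67 dB.

78.7 dB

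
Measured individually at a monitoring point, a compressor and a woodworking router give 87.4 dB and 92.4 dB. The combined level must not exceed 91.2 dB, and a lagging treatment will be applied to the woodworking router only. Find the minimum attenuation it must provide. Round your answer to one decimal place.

3.5 dB

Everything except the woodworking router sums to 10^(87.4/10) = 5.495e+08 in linear terms, 87.40 dB.
To meet 91.2 dB overall, the treated woodworking router may contribute at most 10^(91.2/10) − 5.495e+08 = 7.687e+08, i.e. 88.86 dB.
Required insertion loss = 92.4 − 88.86 = 3.54 dB.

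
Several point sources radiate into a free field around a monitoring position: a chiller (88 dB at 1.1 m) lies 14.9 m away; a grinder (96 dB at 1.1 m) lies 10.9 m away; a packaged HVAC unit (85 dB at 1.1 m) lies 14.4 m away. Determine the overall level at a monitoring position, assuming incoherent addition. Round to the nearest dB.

First find each source's level at the receiver (point-source: −20·log₁₀(r/r_ref)), then combine on an intensity basis.
chiller: 88 − 20·log₁₀(14.9/1.1) = 88 − 22.64 = 65.36 dB.
grinder: 96 − 20·log₁₀(10.9/1.1) = 96 − 19.92 = 76.08 dB.
packaged HVAC unit: 85 − 20·log₁₀(14.4/1.1) = 85 − 22.34 = 62.66 dB.
Σ 10^(L/10) = 4.583e+07 → L_total = 10·log₁₀(4.583e+07) = 76.61 dB.

77 dB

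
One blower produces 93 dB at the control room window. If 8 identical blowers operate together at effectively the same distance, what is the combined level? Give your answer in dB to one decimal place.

102.0 dB

N identical incoherent sources raise the level by 10·log₁₀ N.
L_total = 93 + 10·log₁₀(8) = 93 + 9.031 = 102.03 dB.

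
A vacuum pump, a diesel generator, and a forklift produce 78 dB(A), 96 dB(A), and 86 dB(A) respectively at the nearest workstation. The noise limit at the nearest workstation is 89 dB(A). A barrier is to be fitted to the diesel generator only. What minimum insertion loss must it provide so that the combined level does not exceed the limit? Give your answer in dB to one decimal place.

10.8 dB

Everything except the diesel generator sums to 10^(78/10) + 10^(86/10) = 4.612e+08 in linear terms, 86.64 dB(A).
To meet 89 dB(A) overall, the treated diesel generator may contribute at most 10^(89/10) − 4.612e+08 = 3.331e+08, i.e. 85.23 dB(A).
Required insertion loss = 96 − 85.23 = 10.77 dB.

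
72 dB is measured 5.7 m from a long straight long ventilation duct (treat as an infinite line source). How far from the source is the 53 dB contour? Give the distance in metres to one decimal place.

452.8 m

For a line source L₁ − L₂ = 10·log₁₀(r₂/r₁), so r₂ = r₁·10^((L₁−L₂)/10).
r₂ = 5.7·10^((72−53)/10) = 5.7·10^(19.0/10) = 452.77 m.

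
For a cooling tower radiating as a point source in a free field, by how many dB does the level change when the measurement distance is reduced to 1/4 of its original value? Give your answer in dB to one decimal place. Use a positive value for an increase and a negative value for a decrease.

Point-source spreading: ΔL = −20·log₁₀(r₂/r₁).
ΔL = −20·log₁₀(0.25) = +12.04 dB.

+12.0 dB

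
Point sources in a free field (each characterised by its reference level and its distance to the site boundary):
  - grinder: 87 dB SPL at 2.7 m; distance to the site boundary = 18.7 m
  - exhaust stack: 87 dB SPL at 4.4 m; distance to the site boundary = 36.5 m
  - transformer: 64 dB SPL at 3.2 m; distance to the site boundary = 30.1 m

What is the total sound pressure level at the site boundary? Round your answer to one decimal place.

72.5 dB SPL

Propagate each source to the receiver with L = L_ref − 20·log₁₀(r/r_ref), then add intensities.
grinder: 87 − 20·log₁₀(18.7/2.7) = 87 − 16.81 = 70.19 dB SPL.
exhaust stack: 87 − 20·log₁₀(36.5/4.4) = 87 − 18.38 = 68.62 dB SPL.
transformer: 64 − 20·log₁₀(30.1/3.2) = 64 − 19.47 = 44.53 dB SPL.
Σ 10^(L/10) = 1.776e+07 → L_total = 10·log₁₀(1.776e+07) = 72.49 dB SPL.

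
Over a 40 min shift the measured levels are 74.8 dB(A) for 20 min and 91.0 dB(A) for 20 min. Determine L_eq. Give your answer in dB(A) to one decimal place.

Weight each interval's intensity by its duration and average over T = 40 min:
Σ tᵢ·10^(Lᵢ/10) = 20·10^(74.8/10) + 20·10^(91.0/10) = 2.578e+10.
L_eq = 10·log₁₀(2.578e+10/40) = 88.09 dB(A).

88.1 dB(A)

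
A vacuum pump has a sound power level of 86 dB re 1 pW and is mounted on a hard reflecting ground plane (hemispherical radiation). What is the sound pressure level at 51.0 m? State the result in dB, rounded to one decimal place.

L_p = L_w − 10·log₁₀(2π·r²) with r = 51.0 m.
2π·r² = 1.634e+04 m², 10·log₁₀ of that is 42.133 dB.
L_p = 86 − 42.133 = 43.87 dB.

43.9 dB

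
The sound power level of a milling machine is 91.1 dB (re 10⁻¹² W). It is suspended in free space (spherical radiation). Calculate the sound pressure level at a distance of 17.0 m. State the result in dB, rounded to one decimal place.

The power spreads over a sphere of area 4π·r², so L_p = L_w − 10·log₁₀(4π·r²).
4π·r² = 3632 m², 10·log₁₀ of that is 35.601 dB.
L_p = 91.1 − 35.601 = 55.50 dB.

55.5 dB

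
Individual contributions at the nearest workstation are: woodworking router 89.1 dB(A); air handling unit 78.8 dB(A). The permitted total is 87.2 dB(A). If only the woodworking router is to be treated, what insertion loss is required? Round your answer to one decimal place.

2.6 dB

The untreated sources together contribute 10^(78.8/10) = 7.586e+07, i.e. 78.80 dB(A).
The limit corresponds to 10^(87.2/10) = 5.248e+08; subtracting the fixed part leaves 4.489e+08 for the woodworking router, i.e. 86.52 dB(A).
So the woodworking router must be reduced from 89.1 to 86.52 dB(A): IL = 2.58 dB.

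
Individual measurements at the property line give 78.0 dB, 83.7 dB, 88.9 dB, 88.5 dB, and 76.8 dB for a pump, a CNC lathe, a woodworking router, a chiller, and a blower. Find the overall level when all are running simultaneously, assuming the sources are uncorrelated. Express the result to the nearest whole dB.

For uncorrelated sources the intensities add, so convert each level to linear form, sum, and take 10·log₁₀ of the total.
Σ 10^(L/10) = 10^(78.0/10) + 10^(83.7/10) + 10^(88.9/10) + 10^(88.5/10) + 10^(76.8/10) = 1.830e+09.
L_total = 10·log₁₀(1.830e+09) = 92.62 dB.

93 dB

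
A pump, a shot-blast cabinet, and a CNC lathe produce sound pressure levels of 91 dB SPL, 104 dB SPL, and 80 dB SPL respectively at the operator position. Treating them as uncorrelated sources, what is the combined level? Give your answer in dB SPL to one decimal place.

Incoherent sources combine by intensity addition: L_total = 10·log₁₀(Σ 10^(L_i/10)).
Σ 10^(L/10) = 10^(91/10) + 10^(104/10) + 10^(80/10) = 2.648e+10.
L_total = 10·log₁₀(2.648e+10) = 104.23 dB SPL.

104.2 dB SPL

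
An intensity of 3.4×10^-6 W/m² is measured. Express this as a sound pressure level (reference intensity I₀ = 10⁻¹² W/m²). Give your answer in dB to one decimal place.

65.3 dB

Dividing by I₀ shifts the exponent by 12: I/I₀ = 3.4×10^6.
L = 10·(0.5315 + 6) = 65.31 dB.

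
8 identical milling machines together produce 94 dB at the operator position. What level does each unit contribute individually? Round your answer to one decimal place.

85.0 dB

8 equal contributions raise the level by 10·log₁₀ 8 = 9.031 dB, so each unit alone gives 94 − 9.031.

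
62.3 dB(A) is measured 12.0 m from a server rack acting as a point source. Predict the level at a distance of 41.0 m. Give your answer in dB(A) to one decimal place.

51.6 dB(A)

For a point source, L₂ = L₁ − 20·log₁₀(r₂/r₁).
L₂ = 62.3 − 20·log₁₀(41.0/12.0) = 62.3 − 10.672 = 51.63 dB(A).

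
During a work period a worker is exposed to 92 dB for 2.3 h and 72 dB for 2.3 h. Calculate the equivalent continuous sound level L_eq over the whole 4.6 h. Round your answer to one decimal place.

The energy average is taken in the linear domain: L_eq = 10·log₁₀[(Σ tᵢ·10^(Lᵢ/10))/T], T = 4.6 h.
Σ tᵢ·10^(Lᵢ/10) = 2.3·10^(92/10) + 2.3·10^(72/10) = 3.682e+09.
L_eq = 10·log₁₀(3.682e+09/4.6) = 89.03 dB.

89.0 dB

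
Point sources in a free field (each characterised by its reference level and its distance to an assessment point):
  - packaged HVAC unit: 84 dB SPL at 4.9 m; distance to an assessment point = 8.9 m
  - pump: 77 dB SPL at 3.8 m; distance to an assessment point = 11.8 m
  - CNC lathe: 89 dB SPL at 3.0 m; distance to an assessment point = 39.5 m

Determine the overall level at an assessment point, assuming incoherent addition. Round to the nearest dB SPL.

79 dB SPL

First find each source's level at the receiver (point-source: −20·log₁₀(r/r_ref)), then combine on an intensity basis.
packaged HVAC unit: 84 − 20·log₁₀(8.9/4.9) = 84 − 5.18 = 78.82 dB SPL.
pump: 77 − 20·log₁₀(11.8/3.8) = 77 − 9.84 = 67.16 dB SPL.
CNC lathe: 89 − 20·log₁₀(39.5/3.0) = 89 − 22.39 = 66.61 dB SPL.
Σ 10^(L/10) = 8.592e+07 → L_total = 10·log₁₀(8.592e+07) = 79.34 dB SPL.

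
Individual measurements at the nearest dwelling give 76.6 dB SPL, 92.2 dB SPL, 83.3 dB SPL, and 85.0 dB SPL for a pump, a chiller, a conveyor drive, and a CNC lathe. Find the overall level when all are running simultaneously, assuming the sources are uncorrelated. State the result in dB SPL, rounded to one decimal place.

Incoherent sources combine by intensity addition: L_total = 10·log₁₀(Σ 10^(L_i/10)).
Σ 10^(L/10) = 10^(76.6/10) + 10^(92.2/10) + 10^(83.3/10) + 10^(85.0/10) = 2.235e+09.
L_total = 10·log₁₀(2.235e+09) = 93.49 dB SPL.

93.5 dB SPL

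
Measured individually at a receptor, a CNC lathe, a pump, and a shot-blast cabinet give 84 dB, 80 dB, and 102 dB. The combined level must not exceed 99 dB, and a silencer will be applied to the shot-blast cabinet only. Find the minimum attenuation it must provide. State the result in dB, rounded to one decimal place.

Everything except the shot-blast cabinet sums to 10^(84/10) + 10^(80/10) = 3.512e+08 in linear terms, 85.46 dB.
The limit corresponds to 10^(99/10) = 7.943e+09; subtracting the fixed part leaves 7.592e+09 for the shot-blast cabinet, i.e. 98.80 dB.
Required insertion loss = 102 − 98.80 = 3.20 dB.

3.2 dB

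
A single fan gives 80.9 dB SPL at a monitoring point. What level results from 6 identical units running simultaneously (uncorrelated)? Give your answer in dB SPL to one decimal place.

L_total = L₁ + 10·log₁₀ N for N identical incoherent sources.
L_total = 80.9 + 10·log₁₀(6) = 80.9 + 7.782 = 88.68 dB SPL.

88.7 dB SPL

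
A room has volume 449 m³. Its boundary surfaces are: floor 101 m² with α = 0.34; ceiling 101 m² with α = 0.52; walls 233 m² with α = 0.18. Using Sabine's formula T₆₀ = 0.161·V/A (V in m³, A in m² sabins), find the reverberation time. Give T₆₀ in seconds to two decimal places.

A = Σ Sᵢαᵢ = 101·0.34 + 101·0.52 + 233·0.18 = 128.80 m².
T₆₀ = 0.161 × 449 / 128.80 = 0.561 s.

0.56 s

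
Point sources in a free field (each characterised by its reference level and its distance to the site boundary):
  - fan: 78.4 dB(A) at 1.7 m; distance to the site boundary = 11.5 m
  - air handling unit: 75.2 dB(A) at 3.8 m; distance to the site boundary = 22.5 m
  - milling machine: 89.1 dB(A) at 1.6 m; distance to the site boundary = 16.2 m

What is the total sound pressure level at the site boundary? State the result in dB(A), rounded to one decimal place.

70.2 dB(A)

Propagate each source to the receiver with L = L_ref − 20·log₁₀(r/r_ref), then add intensities.
fan: 78.4 − 20·log₁₀(11.5/1.7) = 78.4 − 16.60 = 61.80 dB(A).
air handling unit: 75.2 − 20·log₁₀(22.5/3.8) = 75.2 − 15.45 = 59.75 dB(A).
milling machine: 89.1 − 20·log₁₀(16.2/1.6) = 89.1 − 20.11 = 68.99 dB(A).
Σ 10^(L/10) = 1.039e+07 → L_total = 10·log₁₀(1.039e+07) = 70.16 dB(A).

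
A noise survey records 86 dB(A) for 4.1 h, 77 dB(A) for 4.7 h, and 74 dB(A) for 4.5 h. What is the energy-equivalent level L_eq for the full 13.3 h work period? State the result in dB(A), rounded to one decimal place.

L_eq = 10·log₁₀[(1/T)·Σ tᵢ·10^(Lᵢ/10)] with T = 13.3 h.
Σ tᵢ·10^(Lᵢ/10) = 4.1·10^(86/10) + 4.7·10^(77/10) + 4.5·10^(74/10) = 1.981e+09.
L_eq = 10·log₁₀(1.981e+09/13.3) = 81.73 dB(A).

81.7 dB(A)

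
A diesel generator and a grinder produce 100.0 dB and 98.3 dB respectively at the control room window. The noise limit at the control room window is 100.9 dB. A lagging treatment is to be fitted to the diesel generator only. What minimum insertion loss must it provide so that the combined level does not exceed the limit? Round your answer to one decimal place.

2.6 dB

Everything except the diesel generator sums to 10^(98.3/10) = 6.761e+09 in linear terms, 98.30 dB.
The limit corresponds to 10^(100.9/10) = 1.230e+10; subtracting the fixed part leaves 5.542e+09 for the diesel generator, i.e. 97.44 dB.
So the diesel generator must be reduced from 100.0 to 97.44 dB: IL = 2.56 dB.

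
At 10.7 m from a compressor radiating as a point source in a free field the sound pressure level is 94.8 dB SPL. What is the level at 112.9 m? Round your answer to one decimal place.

74.3 dB SPL

Spherical spreading from a point source gives a 20·log₁₀(r₂/r₁) drop.
L₂ = 94.8 − 20·log₁₀(112.9/10.7) = 94.8 − 20.466 = 74.33 dB SPL.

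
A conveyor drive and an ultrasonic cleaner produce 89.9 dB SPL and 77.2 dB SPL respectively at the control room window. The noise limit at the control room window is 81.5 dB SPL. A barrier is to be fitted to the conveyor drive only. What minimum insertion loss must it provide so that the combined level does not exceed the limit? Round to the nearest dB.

10 dB

Fixed contribution from the other source: Σ 10^(L/10) = 10^(77.2/10) = 5.248e+07 (77.20 dB SPL).
To meet 81.5 dB SPL overall, the treated conveyor drive may contribute at most 10^(81.5/10) − 5.248e+07 = 8.877e+07, i.e. 79.48 dB SPL.
So the conveyor drive must be reduced from 89.9 to 79.48 dB SPL: IL = 10.42 dB.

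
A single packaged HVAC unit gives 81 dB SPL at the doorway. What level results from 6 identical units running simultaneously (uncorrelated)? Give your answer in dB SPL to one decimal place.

With 6 equal, uncorrelated contributions the intensity is 6× that of one unit, giving a rise of 10·log₁₀ 6.
L_total = 81 + 10·log₁₀(6) = 81 + 7.782 = 88.78 dB SPL.

88.8 dB SPL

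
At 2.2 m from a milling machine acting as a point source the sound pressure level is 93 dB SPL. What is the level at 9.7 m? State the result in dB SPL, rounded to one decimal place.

Spherical spreading from a point source gives a 20·log₁₀(r₂/r₁) drop.
L₂ = 93 − 20·log₁₀(9.7/2.2) = 93 − 12.887 = 80.11 dB SPL.

80.1 dB SPL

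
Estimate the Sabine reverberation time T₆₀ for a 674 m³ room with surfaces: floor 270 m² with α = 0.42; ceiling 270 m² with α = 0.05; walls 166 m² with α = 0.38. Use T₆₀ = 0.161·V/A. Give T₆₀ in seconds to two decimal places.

A = Σ Sᵢαᵢ = 270·0.42 + 270·0.05 + 166·0.38 = 189.98 m².
T₆₀ = 0.161·V/A = 0.161·674/189.98 = 0.571 s.

0.57 s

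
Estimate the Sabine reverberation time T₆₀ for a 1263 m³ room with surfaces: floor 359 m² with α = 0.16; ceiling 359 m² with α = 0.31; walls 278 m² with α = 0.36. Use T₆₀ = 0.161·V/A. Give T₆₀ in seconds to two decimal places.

0.76 s

Total absorption A = 359·0.16 + 359·0.31 + 278·0.36 = 268.81 m² sabins.
T₆₀ = 0.161·V/A = 0.161·1263/268.81 = 0.756 s.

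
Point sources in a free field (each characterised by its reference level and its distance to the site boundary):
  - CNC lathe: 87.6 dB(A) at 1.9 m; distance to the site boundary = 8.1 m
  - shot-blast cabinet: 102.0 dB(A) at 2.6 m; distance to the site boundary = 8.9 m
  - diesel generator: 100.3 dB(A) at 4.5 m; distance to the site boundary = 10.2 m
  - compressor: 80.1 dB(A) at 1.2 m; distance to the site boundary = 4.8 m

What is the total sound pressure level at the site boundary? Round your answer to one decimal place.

Propagate each source to the receiver with L = L_ref − 20·log₁₀(r/r_ref), then add intensities.
CNC lathe: 87.6 − 20·log₁₀(8.1/1.9) = 87.6 − 12.59 = 75.01 dB(A).
shot-blast cabinet: 102.0 − 20·log₁₀(8.9/2.6) = 102.0 − 10.69 = 91.31 dB(A).
diesel generator: 100.3 − 20·log₁₀(10.2/4.5) = 100.3 − 7.11 = 93.19 dB(A).
compressor: 80.1 − 20·log₁₀(4.8/1.2) = 80.1 − 12.04 = 68.06 dB(A).
Σ 10^(L/10) = 3.476e+09 → L_total = 10·log₁₀(3.476e+09) = 95.41 dB(A).

95.4 dB(A)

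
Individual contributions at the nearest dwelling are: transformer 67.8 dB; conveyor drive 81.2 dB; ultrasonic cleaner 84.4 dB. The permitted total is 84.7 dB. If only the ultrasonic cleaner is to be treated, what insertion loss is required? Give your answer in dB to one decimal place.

2.4 dB

Everything except the ultrasonic cleaner sums to 10^(67.8/10) + 10^(81.2/10) = 1.379e+08 in linear terms, 81.39 dB.
To meet 84.7 dB overall, the treated ultrasonic cleaner may contribute at most 10^(84.7/10) − 1.379e+08 = 1.573e+08, i.e. 81.97 dB.
So the ultrasonic cleaner must be reduced from 84.4 to 81.97 dB: IL = 2.43 dB.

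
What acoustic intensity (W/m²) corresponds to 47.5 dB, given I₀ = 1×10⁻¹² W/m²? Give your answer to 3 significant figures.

I/I₀ = 10^(47.5/10) = 5.623e+04, so I = 5.623e+04 × 10⁻¹² W/m².

5.62e-08 W/m²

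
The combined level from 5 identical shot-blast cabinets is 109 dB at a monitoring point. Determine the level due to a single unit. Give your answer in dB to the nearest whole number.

For N identical incoherent sources L_total = L₁ + 10·log₁₀ N, so L₁ = 109 − 10·log₁₀(5) = 109 − 6.990.

102 dB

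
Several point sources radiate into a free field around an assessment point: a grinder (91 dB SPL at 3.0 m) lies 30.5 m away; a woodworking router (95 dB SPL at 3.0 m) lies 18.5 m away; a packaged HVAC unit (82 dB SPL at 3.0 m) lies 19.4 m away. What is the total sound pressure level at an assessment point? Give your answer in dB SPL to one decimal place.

First find each source's level at the receiver (point-source: −20·log₁₀(r/r_ref)), then combine on an intensity basis.
grinder: 91 − 20·log₁₀(30.5/3.0) = 91 − 20.14 = 70.86 dB SPL.
woodworking router: 95 − 20·log₁₀(18.5/3.0) = 95 − 15.80 = 79.20 dB SPL.
packaged HVAC unit: 82 − 20·log₁₀(19.4/3.0) = 82 − 16.21 = 65.79 dB SPL.
Σ 10^(L/10) = 9.913e+07 → L_total = 10·log₁₀(9.913e+07) = 79.96 dB SPL.

80.0 dB SPL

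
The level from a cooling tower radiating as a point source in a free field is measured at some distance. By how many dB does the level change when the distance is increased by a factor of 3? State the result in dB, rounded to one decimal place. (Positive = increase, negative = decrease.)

With spherical spreading the level changes by −20·log₁₀(r₂/r₁).
ΔL = −20·log₁₀(3) = -9.54 dB.

-9.5 dB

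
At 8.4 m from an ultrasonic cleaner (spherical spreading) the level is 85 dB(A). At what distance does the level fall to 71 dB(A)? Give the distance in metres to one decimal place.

42.1 m

Point-source spreading drops the level by 20·log₁₀(r₂/r₁); inverting, r₂/r₁ = 10^(ΔL/20).
r₂ = 8.4·10^((85−71)/20) = 8.4·10^(14.0/20) = 42.10 m.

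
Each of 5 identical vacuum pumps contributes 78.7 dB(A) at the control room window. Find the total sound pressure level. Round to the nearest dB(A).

86 dB(A)

N identical incoherent sources raise the level by 10·log₁₀ N.
L_total = 78.7 + 10·log₁₀(5) = 78.7 + 6.990 = 85.69 dB(A).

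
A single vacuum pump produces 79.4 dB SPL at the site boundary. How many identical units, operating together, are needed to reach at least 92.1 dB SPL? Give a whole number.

The shortfall is 92.1 − 79.4 = 12.7 dB, and N units add 10·log₁₀ N, so need 10·log₁₀ N ≥ 12.7.
N ≥ 10^(12.7/10) = 18.621, so N = 19.

19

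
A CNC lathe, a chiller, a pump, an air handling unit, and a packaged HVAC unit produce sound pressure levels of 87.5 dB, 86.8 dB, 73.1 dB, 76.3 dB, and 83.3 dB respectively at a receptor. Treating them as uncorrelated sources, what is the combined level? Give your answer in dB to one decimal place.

91.2 dB

For uncorrelated sources the intensities add, so convert each level to linear form, sum, and take 10·log₁₀ of the total.
Σ 10^(L/10) = 10^(87.5/10) + 10^(86.8/10) + 10^(73.1/10) + 10^(76.3/10) + 10^(83.3/10) = 1.318e+09.
L_total = 10·log₁₀(1.318e+09) = 91.20 dB.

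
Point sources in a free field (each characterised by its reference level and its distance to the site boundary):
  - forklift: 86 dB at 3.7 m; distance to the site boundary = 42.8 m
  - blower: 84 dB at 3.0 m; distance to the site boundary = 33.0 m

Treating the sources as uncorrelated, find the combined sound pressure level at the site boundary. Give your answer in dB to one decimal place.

67.0 dB

Apply inverse-square spreading to bring every level to the receiver, then sum 10^(L/10).
forklift: 86 − 20·log₁₀(42.8/3.7) = 86 − 21.26 = 64.74 dB.
blower: 84 − 20·log₁₀(33.0/3.0) = 84 − 20.83 = 63.17 dB.
Σ 10^(L/10) = 5.051e+06 → L_total = 10·log₁₀(5.051e+06) = 67.03 dB.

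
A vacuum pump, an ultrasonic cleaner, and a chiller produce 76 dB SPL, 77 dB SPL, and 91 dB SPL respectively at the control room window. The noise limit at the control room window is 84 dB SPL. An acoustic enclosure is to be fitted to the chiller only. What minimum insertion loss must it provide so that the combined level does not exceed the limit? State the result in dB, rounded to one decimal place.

8.9 dB

The untreated sources together contribute 10^(76/10) + 10^(77/10) = 8.993e+07, i.e. 79.54 dB SPL.
The limit corresponds to 10^(84/10) = 2.512e+08; subtracting the fixed part leaves 1.613e+08 for the chiller, i.e. 82.08 dB SPL.
So the chiller must be reduced from 91 to 82.08 dB SPL: IL = 8.92 dB.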